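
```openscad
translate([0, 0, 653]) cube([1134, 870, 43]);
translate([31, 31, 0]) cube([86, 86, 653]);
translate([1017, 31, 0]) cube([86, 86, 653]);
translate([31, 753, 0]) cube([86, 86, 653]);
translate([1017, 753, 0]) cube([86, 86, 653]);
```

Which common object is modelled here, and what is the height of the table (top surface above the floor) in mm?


A table. The table height is 696 mm.

A 1134×870×43 slab sits at z = 653 on four 86 mm square posts — a table. The top surface is at 653 + 43 = 696 mm.


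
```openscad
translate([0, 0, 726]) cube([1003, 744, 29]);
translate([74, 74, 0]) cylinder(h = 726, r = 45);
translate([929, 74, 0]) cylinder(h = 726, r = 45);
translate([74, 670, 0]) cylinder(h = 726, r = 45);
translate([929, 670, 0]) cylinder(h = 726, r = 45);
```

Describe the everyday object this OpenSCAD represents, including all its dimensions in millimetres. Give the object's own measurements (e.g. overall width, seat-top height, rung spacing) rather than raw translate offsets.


A rectangular dining table. The top is 1003×744×29 mm with its upper surface at z = 755 mm. It stands on four round legs of 90 mm diameter, each leg's bounding box inset 29 mm from the nearest pair of top edges, running from the floor to the underside of the top.


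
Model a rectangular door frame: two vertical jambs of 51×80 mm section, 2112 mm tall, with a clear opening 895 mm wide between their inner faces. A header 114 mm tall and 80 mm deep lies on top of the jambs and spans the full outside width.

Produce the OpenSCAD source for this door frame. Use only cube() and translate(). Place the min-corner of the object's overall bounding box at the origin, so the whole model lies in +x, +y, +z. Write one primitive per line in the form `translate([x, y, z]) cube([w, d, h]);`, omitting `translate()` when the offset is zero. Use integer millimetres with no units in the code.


cube([51, 80, 2112]);
translate([946, 0, 0]) cube([51, 80, 2112]);
translate([0, 0, 2112]) cube([997, 80, 114]);


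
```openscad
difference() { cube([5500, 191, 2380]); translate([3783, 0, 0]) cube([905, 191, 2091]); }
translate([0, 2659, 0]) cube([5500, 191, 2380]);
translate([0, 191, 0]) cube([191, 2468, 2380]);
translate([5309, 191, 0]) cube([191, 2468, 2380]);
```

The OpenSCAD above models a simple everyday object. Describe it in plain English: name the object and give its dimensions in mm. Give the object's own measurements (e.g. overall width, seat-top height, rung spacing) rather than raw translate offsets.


A single room: four walls, each 2380 mm tall and 191 mm thick, enclosing an outside footprint 5500×2850 mm (x × y), no floor or roof. The front and back walls (−y and +y sides) run the full x-width; the side walls fit between their inner faces. A door opening 905 mm wide and 2091 mm tall is cut through the front wall from the floor up, its −x edge 3783 mm from the wall's −x end.


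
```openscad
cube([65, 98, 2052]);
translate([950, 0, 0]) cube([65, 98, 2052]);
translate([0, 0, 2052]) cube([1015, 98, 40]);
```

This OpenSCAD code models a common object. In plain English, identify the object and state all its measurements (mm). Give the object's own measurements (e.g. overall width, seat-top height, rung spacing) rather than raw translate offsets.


A door frame. The clear opening is 885 mm wide and 2052 mm high. Two 65 mm wide jambs, 98 mm deep, stand either side of the opening from the floor to the top of the opening. A 40 mm thick head sits across the top of both jambs, spanning the full outside width of the frame.


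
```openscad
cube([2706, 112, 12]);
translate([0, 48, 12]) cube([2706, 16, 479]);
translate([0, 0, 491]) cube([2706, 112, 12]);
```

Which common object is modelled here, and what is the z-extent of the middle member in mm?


An I-beam. The web height is 479 mm.

Two wide flanges with a thin centred web — an I-beam. Overall 503 mm minus two 12 mm flanges gives a web of 503 − 2·12 = 479 mm.


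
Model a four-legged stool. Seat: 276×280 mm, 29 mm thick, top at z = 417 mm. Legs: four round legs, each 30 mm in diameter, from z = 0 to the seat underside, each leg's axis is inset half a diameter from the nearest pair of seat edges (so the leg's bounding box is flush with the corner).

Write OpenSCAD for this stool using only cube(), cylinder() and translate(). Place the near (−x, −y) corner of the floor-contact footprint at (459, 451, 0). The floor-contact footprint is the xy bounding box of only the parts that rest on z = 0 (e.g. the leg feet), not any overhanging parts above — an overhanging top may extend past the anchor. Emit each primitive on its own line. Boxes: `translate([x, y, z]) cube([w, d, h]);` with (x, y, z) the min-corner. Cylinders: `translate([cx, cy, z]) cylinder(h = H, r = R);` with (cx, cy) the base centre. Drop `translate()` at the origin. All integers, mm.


translate([459, 451, 388]) cube([276, 280, 29]);
translate([474, 466, 0]) cylinder(h = 388, r = 15);
translate([720, 466, 0]) cylinder(h = 388, r = 15);
translate([474, 716, 0]) cylinder(h = 388, r = 15);
translate([720, 716, 0]) cylinder(h = 388, r = 15);


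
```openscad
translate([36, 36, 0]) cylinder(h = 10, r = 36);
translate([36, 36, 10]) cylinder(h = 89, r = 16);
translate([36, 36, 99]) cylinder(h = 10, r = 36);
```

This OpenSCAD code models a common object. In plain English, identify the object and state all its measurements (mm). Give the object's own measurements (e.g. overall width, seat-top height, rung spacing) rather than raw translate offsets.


A spool: two coaxial disc flanges of radius 36 mm and thickness 10 mm, joined by a core cylinder of radius 16 mm and height 89 mm. The lower flange rests on z = 0 and the three cylinders share a vertical axis.


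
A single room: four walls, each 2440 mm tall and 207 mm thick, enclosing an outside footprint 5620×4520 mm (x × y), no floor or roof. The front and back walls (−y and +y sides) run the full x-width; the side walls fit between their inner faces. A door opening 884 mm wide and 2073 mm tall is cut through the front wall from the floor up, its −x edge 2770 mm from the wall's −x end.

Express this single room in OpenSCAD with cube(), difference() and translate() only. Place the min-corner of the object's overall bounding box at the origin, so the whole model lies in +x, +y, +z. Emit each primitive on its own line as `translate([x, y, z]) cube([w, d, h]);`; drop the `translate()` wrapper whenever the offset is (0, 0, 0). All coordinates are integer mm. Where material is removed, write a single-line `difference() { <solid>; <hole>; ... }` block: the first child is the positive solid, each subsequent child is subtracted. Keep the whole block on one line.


difference() { cube([5620, 207, 2440]); translate([2770, 0, 0]) cube([884, 207, 2073]); }
translate([0, 4313, 0]) cube([5620, 207, 2440]);
translate([0, 207, 0]) cube([207, 4106, 2440]);
translate([5413, 207, 0]) cube([207, 4106, 2440]);


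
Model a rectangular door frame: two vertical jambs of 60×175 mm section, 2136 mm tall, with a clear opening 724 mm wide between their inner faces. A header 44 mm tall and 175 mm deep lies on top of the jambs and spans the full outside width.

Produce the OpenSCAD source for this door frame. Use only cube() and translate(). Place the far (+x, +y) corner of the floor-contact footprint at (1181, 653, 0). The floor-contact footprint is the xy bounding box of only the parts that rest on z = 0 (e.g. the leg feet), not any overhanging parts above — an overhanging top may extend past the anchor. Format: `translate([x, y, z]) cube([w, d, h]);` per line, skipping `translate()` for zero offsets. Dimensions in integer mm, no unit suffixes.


translate([337, 478, 0]) cube([60, 175, 2136]);
translate([1121, 478, 0]) cube([60, 175, 2136]);
translate([337, 478, 2136]) cube([844, 175, 44]);


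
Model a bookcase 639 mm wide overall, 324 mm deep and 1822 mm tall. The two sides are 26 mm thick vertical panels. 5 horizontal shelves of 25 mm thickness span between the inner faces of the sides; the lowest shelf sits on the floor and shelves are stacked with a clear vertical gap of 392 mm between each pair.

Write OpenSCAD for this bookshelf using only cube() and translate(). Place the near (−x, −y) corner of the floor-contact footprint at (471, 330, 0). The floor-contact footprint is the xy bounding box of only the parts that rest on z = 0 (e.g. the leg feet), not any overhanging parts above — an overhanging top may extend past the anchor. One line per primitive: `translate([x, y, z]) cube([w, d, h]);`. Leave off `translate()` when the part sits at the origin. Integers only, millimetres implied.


translate([471, 330, 0]) cube([26, 324, 1822]);
translate([1084, 330, 0]) cube([26, 324, 1822]);
translate([497, 330, 0]) cube([587, 324, 25]);
translate([497, 330, 417]) cube([587, 324, 25]);
translate([497, 330, 834]) cube([587, 324, 25]);
translate([497, 330, 1251]) cube([587, 324, 25]);
translate([497, 330, 1668]) cube([587, 324, 25]);


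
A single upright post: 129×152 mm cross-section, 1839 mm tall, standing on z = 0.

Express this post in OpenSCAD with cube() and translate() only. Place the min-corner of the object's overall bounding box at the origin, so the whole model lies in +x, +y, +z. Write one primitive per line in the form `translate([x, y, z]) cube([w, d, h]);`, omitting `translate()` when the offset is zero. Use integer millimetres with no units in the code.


cube([129, 152, 1839]);


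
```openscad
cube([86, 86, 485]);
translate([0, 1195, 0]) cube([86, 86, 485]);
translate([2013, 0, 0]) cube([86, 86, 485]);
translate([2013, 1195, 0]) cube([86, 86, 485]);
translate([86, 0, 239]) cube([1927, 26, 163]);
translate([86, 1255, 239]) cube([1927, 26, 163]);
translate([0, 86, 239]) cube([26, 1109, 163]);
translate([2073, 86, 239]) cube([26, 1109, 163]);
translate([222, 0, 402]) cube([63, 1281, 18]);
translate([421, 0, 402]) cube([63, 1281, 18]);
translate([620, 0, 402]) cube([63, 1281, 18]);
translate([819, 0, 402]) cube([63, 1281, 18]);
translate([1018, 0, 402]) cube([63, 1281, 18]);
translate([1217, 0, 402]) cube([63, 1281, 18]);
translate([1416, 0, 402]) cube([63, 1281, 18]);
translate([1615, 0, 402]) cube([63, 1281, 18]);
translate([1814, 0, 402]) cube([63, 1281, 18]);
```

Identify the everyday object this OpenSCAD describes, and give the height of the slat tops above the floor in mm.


A bed frame. The slat-top height is 420 mm.

Four posts, four rails, and a row of slats — a bed frame. Slats sit on the rails at z = 239 + 163 = 402; with slat thickness 18, the top is 420 mm.


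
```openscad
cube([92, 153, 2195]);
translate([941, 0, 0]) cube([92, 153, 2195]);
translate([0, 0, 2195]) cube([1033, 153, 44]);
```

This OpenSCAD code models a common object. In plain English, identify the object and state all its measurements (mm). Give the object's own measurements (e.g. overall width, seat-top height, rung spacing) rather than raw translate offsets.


A door frame. The clear opening is 849 mm wide and 2195 mm high. Two 92 mm wide jambs, 153 mm deep, stand either side of the opening from the floor to the top of the opening. A 44 mm thick head sits across the top of both jambs, spanning the full outside width of the frame.


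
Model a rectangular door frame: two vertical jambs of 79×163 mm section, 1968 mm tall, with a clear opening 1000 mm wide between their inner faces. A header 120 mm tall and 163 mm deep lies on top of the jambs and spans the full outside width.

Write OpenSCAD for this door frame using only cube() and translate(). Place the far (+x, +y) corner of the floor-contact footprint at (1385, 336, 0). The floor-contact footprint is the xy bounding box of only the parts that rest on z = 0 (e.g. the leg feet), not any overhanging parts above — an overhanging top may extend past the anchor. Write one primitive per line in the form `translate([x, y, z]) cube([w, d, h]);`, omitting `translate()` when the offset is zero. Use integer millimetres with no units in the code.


translate([227, 173, 0]) cube([79, 163, 1968]);
translate([1306, 173, 0]) cube([79, 163, 1968]);
translate([227, 173, 1968]) cube([1158, 163, 120]);


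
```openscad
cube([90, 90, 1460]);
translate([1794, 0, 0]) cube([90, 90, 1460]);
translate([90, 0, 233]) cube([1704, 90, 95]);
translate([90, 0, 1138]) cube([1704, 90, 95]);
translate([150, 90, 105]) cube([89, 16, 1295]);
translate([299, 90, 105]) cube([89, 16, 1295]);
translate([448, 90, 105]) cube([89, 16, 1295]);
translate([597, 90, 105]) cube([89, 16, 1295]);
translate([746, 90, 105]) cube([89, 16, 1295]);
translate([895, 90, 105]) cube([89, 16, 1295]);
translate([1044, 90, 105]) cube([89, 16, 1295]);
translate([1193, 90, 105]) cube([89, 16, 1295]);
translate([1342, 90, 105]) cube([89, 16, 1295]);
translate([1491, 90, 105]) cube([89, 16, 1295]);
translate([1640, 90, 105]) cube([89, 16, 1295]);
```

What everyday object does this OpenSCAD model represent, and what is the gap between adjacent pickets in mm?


A fence section. The picket gap is 60 mm.

Two posts, two rails, 11 pickets — a fence section. Span 1704 mm holds 11 pickets of 89 mm with 12 equal gaps: ⌊(1704 − 11·89) / 12⌋ = 60 mm.


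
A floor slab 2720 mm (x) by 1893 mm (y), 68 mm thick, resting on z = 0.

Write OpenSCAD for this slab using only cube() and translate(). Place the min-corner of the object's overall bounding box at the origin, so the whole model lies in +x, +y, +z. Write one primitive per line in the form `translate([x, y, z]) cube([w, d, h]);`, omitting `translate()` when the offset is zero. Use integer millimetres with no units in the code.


cube([2720, 1893, 68]);


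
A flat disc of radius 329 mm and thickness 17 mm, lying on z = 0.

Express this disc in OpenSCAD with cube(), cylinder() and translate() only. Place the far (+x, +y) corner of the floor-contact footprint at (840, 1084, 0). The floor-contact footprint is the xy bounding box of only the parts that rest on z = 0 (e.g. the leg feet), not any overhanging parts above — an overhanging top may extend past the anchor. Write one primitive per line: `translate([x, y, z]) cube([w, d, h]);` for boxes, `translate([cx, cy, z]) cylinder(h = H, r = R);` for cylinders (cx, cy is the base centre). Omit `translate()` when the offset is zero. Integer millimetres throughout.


translate([511, 755, 0]) cylinder(h = 17, r = 329);


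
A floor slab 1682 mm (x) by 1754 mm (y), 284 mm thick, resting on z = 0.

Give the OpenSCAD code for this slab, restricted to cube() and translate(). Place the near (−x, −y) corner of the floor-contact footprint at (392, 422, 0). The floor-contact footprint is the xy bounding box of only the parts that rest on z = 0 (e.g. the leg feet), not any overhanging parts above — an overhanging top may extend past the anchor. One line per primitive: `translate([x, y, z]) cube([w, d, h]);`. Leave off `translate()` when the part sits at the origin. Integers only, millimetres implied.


translate([392, 422, 0]) cube([1682, 1754, 284]);


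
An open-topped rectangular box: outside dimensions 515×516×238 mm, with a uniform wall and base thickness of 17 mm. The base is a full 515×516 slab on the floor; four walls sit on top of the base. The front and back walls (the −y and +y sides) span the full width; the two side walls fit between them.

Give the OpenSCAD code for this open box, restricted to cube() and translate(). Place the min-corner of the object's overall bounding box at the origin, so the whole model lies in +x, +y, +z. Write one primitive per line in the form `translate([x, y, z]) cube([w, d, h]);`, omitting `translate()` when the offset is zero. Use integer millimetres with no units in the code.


cube([515, 516, 17]);
translate([0, 0, 17]) cube([515, 17, 221]);
translate([0, 499, 17]) cube([515, 17, 221]);
translate([0, 17, 17]) cube([17, 482, 221]);
translate([498, 17, 17]) cube([17, 482, 221]);


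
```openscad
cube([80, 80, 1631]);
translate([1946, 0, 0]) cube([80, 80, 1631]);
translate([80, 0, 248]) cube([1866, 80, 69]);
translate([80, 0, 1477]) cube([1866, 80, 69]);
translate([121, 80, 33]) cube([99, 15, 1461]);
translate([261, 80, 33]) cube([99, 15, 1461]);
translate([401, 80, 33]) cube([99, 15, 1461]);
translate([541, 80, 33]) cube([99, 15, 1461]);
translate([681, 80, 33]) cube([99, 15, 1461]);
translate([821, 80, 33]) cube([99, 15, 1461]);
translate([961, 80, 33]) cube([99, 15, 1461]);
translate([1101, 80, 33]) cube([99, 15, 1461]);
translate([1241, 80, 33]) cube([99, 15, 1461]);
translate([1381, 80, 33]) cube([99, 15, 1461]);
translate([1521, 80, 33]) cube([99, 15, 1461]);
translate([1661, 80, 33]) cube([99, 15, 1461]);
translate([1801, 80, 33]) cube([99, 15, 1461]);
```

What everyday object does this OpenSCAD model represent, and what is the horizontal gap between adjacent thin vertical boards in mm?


A fence section. The picket gap is 41 mm.

Two posts, two rails, 13 pickets — a fence section. Span 1866 mm holds 13 pickets of 99 mm with 14 equal gaps: ⌊(1866 − 13·99) / 14⌋ = 41 mm.


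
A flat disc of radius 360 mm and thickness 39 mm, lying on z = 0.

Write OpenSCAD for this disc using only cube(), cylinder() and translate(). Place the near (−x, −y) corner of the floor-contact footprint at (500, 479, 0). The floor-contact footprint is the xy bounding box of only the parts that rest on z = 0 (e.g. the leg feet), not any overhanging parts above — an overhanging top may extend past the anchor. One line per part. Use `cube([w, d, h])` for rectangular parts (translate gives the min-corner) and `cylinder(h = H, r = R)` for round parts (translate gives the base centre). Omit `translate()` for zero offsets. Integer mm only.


translate([860, 839, 0]) cylinder(h = 39, r = 360);


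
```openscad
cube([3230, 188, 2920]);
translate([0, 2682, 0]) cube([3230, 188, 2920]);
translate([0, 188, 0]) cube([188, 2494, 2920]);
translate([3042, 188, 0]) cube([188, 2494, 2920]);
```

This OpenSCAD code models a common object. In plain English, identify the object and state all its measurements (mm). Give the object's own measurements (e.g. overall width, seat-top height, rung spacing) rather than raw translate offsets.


The wall frame of a small rectangular building: four walls, each 2920 mm tall and 188 mm thick, enclosing a footprint 3230 mm (x) by 2870 mm (y) outside-to-outside, with no floor or roof. The front and back walls (the −y and +y sides) span the full width; the two side walls fit between them.


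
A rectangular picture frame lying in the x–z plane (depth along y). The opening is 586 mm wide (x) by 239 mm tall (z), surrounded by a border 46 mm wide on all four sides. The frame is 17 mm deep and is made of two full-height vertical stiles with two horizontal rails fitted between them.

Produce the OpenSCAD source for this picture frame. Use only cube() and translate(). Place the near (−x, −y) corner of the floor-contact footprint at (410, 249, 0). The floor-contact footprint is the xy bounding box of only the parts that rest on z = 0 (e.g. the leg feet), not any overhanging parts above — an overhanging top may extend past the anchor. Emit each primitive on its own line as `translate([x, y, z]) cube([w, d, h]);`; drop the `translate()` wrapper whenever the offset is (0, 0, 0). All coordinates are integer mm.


translate([410, 249, 0]) cube([46, 17, 331]);
translate([1042, 249, 0]) cube([46, 17, 331]);
translate([456, 249, 0]) cube([586, 17, 46]);
translate([456, 249, 285]) cube([586, 17, 46]);


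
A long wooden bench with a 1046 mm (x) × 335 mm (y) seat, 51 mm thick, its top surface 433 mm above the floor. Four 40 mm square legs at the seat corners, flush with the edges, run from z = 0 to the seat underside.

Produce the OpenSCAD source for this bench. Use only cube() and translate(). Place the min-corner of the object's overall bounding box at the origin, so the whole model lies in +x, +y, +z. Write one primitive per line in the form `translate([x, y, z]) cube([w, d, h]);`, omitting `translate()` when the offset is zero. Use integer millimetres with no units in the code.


translate([0, 0, 382]) cube([1046, 335, 51]);
cube([40, 40, 382]);
translate([0, 295, 0]) cube([40, 40, 382]);
translate([1006, 0, 0]) cube([40, 40, 382]);
translate([1006, 295, 0]) cube([40, 40, 382]);


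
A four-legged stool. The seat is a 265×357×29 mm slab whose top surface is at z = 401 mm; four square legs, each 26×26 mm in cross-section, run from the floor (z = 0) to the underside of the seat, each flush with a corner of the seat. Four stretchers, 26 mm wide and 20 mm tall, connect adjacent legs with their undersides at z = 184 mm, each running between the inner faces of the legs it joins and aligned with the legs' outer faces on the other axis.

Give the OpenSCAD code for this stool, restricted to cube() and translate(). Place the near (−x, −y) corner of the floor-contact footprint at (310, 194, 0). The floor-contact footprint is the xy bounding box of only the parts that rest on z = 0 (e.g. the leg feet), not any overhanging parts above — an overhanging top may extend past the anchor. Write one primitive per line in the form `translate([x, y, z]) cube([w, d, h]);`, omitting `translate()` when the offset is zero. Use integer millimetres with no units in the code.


translate([310, 194, 372]) cube([265, 357, 29]);
translate([310, 194, 0]) cube([26, 26, 372]);
translate([549, 194, 0]) cube([26, 26, 372]);
translate([310, 525, 0]) cube([26, 26, 372]);
translate([549, 525, 0]) cube([26, 26, 372]);
translate([336, 194, 184]) cube([213, 26, 20]);
translate([336, 525, 184]) cube([213, 26, 20]);
translate([310, 220, 184]) cube([26, 305, 20]);
translate([549, 220, 184]) cube([26, 305, 20]);


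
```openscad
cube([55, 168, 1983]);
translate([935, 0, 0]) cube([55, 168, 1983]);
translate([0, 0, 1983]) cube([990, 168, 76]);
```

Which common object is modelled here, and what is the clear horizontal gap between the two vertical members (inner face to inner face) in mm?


A door frame. The clear opening width is 880 mm.

Two 1983 mm tall posts with a header on top — a door frame. The left jamb is 55 mm wide at x = 0; the right jamb starts at x = 935. The clear opening is 935 − 55 = 880 mm.


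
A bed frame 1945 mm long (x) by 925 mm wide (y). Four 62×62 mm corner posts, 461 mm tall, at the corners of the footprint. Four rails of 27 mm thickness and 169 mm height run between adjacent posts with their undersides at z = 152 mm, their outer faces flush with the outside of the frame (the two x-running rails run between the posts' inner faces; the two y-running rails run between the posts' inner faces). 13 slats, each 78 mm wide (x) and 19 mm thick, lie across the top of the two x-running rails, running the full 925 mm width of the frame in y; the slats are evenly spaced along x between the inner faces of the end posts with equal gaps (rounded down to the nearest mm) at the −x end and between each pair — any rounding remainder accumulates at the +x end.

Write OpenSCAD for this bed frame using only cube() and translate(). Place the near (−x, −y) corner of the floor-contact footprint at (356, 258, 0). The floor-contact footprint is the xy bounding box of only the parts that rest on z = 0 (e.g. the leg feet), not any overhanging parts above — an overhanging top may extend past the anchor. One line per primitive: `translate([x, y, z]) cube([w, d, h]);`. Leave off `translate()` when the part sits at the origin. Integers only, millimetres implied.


// slat z = rail_z + rail_h = 152 + 169 = 321
// slat gap = ⌊(1821 − 13·78) / 14⌋ = 57
translate([356, 258, 0]) cube([62, 62, 461]);
translate([356, 1121, 0]) cube([62, 62, 461]);
translate([2239, 258, 0]) cube([62, 62, 461]);
translate([2239, 1121, 0]) cube([62, 62, 461]);
translate([418, 258, 152]) cube([1821, 27, 169]);
translate([418, 1156, 152]) cube([1821, 27, 169]);
translate([356, 320, 152]) cube([27, 801, 169]);
translate([2274, 320, 152]) cube([27, 801, 169]);
translate([475, 258, 321]) cube([78, 925, 19]);
translate([610, 258, 321]) cube([78, 925, 19]);
translate([745, 258, 321]) cube([78, 925, 19]);
translate([880, 258, 321]) cube([78, 925, 19]);
translate([1015, 258, 321]) cube([78, 925, 19]);
translate([1150, 258, 321]) cube([78, 925, 19]);
translate([1285, 258, 321]) cube([78, 925, 19]);
translate([1420, 258, 321]) cube([78, 925, 19]);
translate([1555, 258, 321]) cube([78, 925, 19]);
translate([1690, 258, 321]) cube([78, 925, 19]);
translate([1825, 258, 321]) cube([78, 925, 19]);
translate([1960, 258, 321]) cube([78, 925, 19]);
translate([2095, 258, 321]) cube([78, 925, 19]);


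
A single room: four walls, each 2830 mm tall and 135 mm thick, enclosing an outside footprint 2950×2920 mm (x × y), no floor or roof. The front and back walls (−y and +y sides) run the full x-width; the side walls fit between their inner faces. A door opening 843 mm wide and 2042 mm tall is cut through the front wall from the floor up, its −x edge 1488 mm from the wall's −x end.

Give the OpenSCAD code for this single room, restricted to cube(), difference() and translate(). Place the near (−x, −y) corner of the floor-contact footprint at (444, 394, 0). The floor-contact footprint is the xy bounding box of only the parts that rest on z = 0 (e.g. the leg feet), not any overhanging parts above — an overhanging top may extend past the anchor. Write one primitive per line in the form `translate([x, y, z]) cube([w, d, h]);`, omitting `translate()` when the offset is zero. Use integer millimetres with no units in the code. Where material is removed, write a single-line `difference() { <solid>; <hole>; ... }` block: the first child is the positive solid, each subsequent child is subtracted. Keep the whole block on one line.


difference() { translate([444, 394, 0]) cube([2950, 135, 2830]); translate([1932, 394, 0]) cube([843, 135, 2042]); }
translate([444, 3179, 0]) cube([2950, 135, 2830]);
translate([444, 529, 0]) cube([135, 2650, 2830]);
translate([3259, 529, 0]) cube([135, 2650, 2830]);


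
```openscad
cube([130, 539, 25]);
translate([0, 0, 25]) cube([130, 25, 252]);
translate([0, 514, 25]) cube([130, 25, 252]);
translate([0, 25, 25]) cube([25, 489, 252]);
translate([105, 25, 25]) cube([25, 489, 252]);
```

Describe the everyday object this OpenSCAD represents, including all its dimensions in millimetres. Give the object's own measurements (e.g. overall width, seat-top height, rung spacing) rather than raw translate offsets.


An open-topped rectangular box: outside dimensions 130×539×277 mm, with a uniform wall and base thickness of 25 mm. The base is a full 130×539 slab on the floor; four walls sit on top of the base. The front and back walls (the −y and +y sides) span the full width; the two side walls fit between them.


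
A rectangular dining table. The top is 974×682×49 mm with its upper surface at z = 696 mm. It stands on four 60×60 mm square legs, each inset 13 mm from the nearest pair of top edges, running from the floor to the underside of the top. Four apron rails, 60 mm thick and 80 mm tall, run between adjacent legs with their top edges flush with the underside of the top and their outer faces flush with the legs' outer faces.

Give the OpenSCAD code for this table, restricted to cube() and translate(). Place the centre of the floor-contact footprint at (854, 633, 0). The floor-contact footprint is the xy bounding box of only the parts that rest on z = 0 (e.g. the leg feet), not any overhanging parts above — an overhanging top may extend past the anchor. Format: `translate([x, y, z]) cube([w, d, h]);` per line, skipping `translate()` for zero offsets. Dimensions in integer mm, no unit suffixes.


// leg_h = 696 - 49 = 647
// apron z = 647 - 80 = 567
translate([367, 292, 647]) cube([974, 682, 49]);
translate([380, 305, 0]) cube([60, 60, 647]);
translate([1268, 305, 0]) cube([60, 60, 647]);
translate([380, 901, 0]) cube([60, 60, 647]);
translate([1268, 901, 0]) cube([60, 60, 647]);
translate([440, 305, 567]) cube([828, 60, 80]);
translate([440, 901, 567]) cube([828, 60, 80]);
translate([380, 365, 567]) cube([60, 536, 80]);
translate([1268, 365, 567]) cube([60, 536, 80]);


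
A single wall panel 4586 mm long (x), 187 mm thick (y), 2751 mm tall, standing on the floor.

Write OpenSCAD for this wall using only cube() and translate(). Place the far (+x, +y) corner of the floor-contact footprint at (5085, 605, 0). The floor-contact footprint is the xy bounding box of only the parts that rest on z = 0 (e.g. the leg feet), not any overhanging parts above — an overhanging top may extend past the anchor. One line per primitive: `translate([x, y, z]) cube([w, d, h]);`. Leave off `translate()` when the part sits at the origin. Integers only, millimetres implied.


translate([499, 418, 0]) cube([4586, 187, 2751]);


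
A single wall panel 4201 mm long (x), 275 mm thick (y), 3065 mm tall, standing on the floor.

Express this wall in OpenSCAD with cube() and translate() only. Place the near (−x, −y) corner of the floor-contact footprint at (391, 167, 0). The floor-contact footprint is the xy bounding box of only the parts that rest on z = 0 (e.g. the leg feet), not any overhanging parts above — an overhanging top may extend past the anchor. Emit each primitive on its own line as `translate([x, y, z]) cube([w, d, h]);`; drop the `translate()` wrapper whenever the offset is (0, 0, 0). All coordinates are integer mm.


translate([391, 167, 0]) cube([4201, 275, 3065]);


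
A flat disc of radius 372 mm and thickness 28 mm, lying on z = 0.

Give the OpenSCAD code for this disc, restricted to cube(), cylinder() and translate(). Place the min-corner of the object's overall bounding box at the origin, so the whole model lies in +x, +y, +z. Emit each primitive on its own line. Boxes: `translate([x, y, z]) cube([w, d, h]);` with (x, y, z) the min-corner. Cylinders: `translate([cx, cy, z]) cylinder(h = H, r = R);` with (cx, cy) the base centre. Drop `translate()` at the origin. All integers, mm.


translate([372, 372, 0]) cylinder(h = 28, r = 372);


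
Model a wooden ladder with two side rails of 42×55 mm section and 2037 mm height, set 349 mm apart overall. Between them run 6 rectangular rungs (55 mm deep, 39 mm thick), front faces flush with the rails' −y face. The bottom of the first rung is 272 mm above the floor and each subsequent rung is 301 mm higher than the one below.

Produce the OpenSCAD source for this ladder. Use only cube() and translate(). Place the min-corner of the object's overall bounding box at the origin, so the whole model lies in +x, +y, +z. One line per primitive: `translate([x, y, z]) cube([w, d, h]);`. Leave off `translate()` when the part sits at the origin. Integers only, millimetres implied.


// rung span = 349 - 2*42 = 265
// rung[k] z = 272 + k*301
cube([42, 55, 2037]);
translate([307, 0, 0]) cube([42, 55, 2037]);
translate([42, 0, 272]) cube([265, 55, 39]);
translate([42, 0, 573]) cube([265, 55, 39]);
translate([42, 0, 874]) cube([265, 55, 39]);
translate([42, 0, 1175]) cube([265, 55, 39]);
translate([42, 0, 1476]) cube([265, 55, 39]);
translate([42, 0, 1777]) cube([265, 55, 39]);


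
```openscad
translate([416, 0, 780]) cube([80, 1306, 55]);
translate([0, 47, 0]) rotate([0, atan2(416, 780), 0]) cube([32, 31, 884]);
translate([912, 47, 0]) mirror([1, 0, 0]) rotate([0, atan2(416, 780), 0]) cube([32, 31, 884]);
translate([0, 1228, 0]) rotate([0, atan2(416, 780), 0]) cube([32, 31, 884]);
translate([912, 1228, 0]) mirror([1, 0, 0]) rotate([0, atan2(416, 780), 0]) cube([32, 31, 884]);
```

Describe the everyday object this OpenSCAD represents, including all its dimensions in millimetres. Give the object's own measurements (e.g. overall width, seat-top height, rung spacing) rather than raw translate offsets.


A sawhorse. A 80×1306×55 mm beam (x, y, z) sits on two A-frame leg pairs. Each pair is two raked legs of 32×31 mm section (31 mm along y) splaying symmetrically in x. Each leg rises 780 mm vertically over 416 mm of horizontal reach and is 884 mm long along its own axis. Every leg's outer bottom edge rests on the floor and its outer top edge meets a bottom edge of the beam — the left legs (tilting toward +x) meet the beam's −x bottom edge, the right legs (their mirror images, tilting toward −x) meet its +x bottom edge — so the leg tops tuck under the beam, the beam's underside is 780 mm above the floor, and the feet are 912 mm apart outside-to-outside with the beam centred between them. The two leg pairs are set in 47 mm from either end of the beam.


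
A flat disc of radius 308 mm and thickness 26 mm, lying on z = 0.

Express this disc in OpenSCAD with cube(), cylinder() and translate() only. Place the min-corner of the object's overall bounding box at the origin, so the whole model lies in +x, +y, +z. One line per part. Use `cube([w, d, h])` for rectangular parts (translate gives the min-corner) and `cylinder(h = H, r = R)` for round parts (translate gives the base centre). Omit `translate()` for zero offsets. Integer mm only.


translate([308, 308, 0]) cylinder(h = 26, r = 308);


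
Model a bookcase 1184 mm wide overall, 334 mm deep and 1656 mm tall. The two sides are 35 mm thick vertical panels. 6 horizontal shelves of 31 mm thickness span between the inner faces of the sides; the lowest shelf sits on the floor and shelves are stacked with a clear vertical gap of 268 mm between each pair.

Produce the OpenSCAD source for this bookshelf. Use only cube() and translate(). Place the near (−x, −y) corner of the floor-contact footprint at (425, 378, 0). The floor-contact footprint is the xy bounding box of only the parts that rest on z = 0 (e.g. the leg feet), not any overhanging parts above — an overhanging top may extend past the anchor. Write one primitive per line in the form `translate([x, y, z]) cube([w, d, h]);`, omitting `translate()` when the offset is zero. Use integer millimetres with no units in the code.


translate([425, 378, 0]) cube([35, 334, 1656]);
translate([1574, 378, 0]) cube([35, 334, 1656]);
translate([460, 378, 0]) cube([1114, 334, 31]);
translate([460, 378, 299]) cube([1114, 334, 31]);
translate([460, 378, 598]) cube([1114, 334, 31]);
translate([460, 378, 897]) cube([1114, 334, 31]);
translate([460, 378, 1196]) cube([1114, 334, 31]);
translate([460, 378, 1495]) cube([1114, 334, 31]);


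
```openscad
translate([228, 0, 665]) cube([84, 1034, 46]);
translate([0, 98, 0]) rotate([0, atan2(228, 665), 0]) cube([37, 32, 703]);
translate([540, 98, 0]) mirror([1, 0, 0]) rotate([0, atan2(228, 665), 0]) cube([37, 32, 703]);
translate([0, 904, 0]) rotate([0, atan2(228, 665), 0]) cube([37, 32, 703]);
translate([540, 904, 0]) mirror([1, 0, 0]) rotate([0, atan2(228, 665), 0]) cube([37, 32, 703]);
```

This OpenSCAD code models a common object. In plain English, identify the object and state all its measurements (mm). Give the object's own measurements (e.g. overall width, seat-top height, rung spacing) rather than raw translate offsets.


A sawhorse. A 84×1034×46 mm beam (x, y, z) sits on two A-frame leg pairs. Each pair is two raked legs of 37×32 mm section (32 mm along y) splaying symmetrically in x. Each leg rises 665 mm vertically over 228 mm of horizontal reach and is 703 mm long along its own axis. Every leg's outer bottom edge rests on the floor and its outer top edge meets a bottom edge of the beam — the left legs (tilting toward +x) meet the beam's −x bottom edge, the right legs (their mirror images, tilting toward −x) meet its +x bottom edge — so the leg tops tuck under the beam, the beam's underside is 665 mm above the floor, and the feet are 540 mm apart outside-to-outside with the beam centred between them. The two leg pairs are set in 98 mm from either end of the beam.


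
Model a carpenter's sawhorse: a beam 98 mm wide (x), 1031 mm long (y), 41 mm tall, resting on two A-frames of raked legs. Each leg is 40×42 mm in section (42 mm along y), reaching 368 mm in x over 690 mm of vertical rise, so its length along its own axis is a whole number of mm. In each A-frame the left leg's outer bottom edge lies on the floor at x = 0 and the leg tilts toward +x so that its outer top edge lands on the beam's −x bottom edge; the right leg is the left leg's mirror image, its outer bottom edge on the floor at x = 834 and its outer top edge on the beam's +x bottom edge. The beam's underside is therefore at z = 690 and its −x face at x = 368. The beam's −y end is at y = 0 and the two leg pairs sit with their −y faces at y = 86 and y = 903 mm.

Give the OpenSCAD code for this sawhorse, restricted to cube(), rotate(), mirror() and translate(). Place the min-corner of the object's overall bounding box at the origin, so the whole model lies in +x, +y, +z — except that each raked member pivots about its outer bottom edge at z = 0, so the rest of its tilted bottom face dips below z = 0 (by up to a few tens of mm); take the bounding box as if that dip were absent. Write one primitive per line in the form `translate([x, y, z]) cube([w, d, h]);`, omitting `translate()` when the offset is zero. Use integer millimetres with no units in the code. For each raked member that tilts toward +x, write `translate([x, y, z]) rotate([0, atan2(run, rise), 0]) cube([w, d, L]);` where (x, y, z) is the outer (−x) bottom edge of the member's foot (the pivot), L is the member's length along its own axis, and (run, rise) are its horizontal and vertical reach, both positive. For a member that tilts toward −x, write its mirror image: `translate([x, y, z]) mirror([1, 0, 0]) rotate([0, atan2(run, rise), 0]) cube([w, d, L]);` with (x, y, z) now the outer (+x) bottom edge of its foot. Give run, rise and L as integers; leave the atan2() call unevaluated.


// leg length = √(368² + 690²) = 782
// right-leg outer foot x = 2·368 + 98 = 834
// beam min-corner = (368, 0, 690)
translate([368, 0, 690]) cube([98, 1031, 41]);
translate([0, 86, 0]) rotate([0, atan2(368, 690), 0]) cube([40, 42, 782]);
translate([834, 86, 0]) mirror([1, 0, 0]) rotate([0, atan2(368, 690), 0]) cube([40, 42, 782]);
translate([0, 903, 0]) rotate([0, atan2(368, 690), 0]) cube([40, 42, 782]);
translate([834, 903, 0]) mirror([1, 0, 0]) rotate([0, atan2(368, 690), 0]) cube([40, 42, 782]);


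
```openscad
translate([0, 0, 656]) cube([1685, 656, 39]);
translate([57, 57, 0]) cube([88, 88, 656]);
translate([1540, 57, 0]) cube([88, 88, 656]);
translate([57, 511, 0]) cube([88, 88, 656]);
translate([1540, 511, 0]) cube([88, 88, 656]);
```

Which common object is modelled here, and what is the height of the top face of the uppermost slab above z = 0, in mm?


A table. The table height is 695 mm.

A 1685×656×39 slab sits at z = 656 on four 88 mm square posts — a table. The top surface is at 656 + 39 = 695 mm.


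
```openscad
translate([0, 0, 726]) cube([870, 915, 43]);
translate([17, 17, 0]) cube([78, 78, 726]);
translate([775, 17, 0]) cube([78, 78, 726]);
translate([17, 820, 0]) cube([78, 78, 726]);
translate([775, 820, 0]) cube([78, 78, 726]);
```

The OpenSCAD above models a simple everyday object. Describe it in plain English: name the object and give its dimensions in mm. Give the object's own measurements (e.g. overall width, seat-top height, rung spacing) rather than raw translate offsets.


A rectangular dining table. The top is 870×915×43 mm with its upper surface at z = 769 mm. It stands on four 78×78 mm square legs, each inset 17 mm from the nearest pair of top edges, running from the floor to the underside of the top.


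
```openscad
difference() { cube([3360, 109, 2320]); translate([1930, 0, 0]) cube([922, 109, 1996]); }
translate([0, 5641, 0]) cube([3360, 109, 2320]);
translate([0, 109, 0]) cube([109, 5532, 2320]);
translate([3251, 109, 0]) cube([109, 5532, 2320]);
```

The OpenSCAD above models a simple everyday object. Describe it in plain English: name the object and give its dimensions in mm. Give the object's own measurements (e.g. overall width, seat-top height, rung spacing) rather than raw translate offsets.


A single room: four walls, each 2320 mm tall and 109 mm thick, enclosing an outside footprint 3360×5750 mm (x × y), no floor or roof. The front and back walls (−y and +y sides) run the full x-width; the side walls fit between their inner faces. A door opening 922 mm wide and 1996 mm tall is cut through the front wall from the floor up, its −x edge 1930 mm from the wall's −x end.
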